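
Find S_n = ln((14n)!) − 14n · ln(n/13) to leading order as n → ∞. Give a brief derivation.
S_n ~ 14n · (ln 182 − 1) + O(ln n)

Stirling: ln((14n)!) = 14n ln(14n) − 14n + O(ln n).
  S_n = 14n ln(14n) − 14n − 14n ln(n/13) + O(ln n)
      = 14n ln(14n) − 14n ln n + 14n ln 13 − 14n + O(ln n)
      = 14n ln 14 + 14n ln 13 − 14n + O(ln n)
      = 14n (ln 182 − 1) + O(ln n).
Numerically ln(182) − 1 ≈ 4.2040.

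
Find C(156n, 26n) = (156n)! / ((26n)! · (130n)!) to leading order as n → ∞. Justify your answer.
C(156n, 26n) ~ (46656/3125)^(26n) · sqrt(3/(5π·26n))

Write N = 26n. Apply Stirling to each factorial:
  (6N)! ~ sqrt(2π·6N) · (6N/e)^(6N),
  N! ~ sqrt(2π N) · (N/e)^N,
  (5N)! ~ sqrt(2π·5N) · (5N/e)^(5N).
The exponential factors combine to (6N)^(6N) / (N^N · (5N)^(5N)) = 6^(6N)/5^(5N) = (6^6/5^5)^N = (46656/3125)^N.
The square-root prefactors combine to sqrt(2π·6N) / (sqrt(2π N)·sqrt(2π·5N)) = sqrt(6 / (2π·5·N)) = sqrt(3/(5π·26n)).
Substituting N = 26n: C(156n, 26n) ~ (46656/3125)^(26n) · sqrt(3/(5π·26n)).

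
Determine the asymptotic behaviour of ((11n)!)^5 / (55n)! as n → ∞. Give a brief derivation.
((11n)!)^5/(55n)! ~ ((2π·11n)^(4/2) / sqrt(5)) · 5^(−5·11n)  →  0

Write N = 11n. Stirling: N! ~ sqrt(2π N)(N/e)^N and (5N)! ~ sqrt(2π·5N)·(5N/e)^(5N).
  (N!)^5/(5N)! ~ (2π N)^(5/2) (N/e)^(5N) / [sqrt(2π·5N) (5N/e)^(5N)]
     = (2π N)^(5/2) / sqrt(2π·5N) · (N/(5N))^(5N)
     = (2π N)^((5−1)/2) / sqrt(5) · 5^(−5N).
Since 5^5 > 1, the factor 5^(−5N) decays exponentially, so the ratio → 0. Substituting N = 11n gives the stated form.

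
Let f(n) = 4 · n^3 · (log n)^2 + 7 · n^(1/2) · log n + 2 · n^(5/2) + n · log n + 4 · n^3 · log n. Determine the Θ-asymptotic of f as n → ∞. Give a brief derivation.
f(n) ∈ Θ(n^3 · (log n)^2)

Compare the terms by growth order. For large n, n^a · (log n)^b dominates n^a' · (log n)^b' iff a > a', or (a = a' and b > b'). Ranking the 5 terms shows the dominant one is 4 · n^3 · (log n)^2. Hence f(n) ∈ Θ(n^3 · (log n)^2).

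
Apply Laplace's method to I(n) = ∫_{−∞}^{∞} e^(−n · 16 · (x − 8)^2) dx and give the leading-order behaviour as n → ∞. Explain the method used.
I(n) = sqrt(π/(16n))

Here φ(x) = 16 · (x − 8)^2 has its unique minimum at x* = 8 with φ(x*) = 0 and φ''(x*) = 32. Laplace's method gives
  I(n) ~ e^(−n φ(x*)) · sqrt(2π / (n · φ''(x*))) = sqrt(2π / (32n)) = sqrt(π/(16n)).
This is exact: substituting u = (x − 8)·sqrt(16n) gives I(n) = (1/sqrt(16n)) ∫_{−∞}^{∞} e^(−u^2) du = sqrt(π/(16n)).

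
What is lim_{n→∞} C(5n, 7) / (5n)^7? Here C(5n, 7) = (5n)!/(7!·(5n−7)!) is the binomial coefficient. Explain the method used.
lim = 1/7! = 1/5040

With N = 5n → ∞: C(N, 7) / N^7 = [N(N−1)…(N−6)] / (7! · N^7) = (1/7!) · 1 · (1 − 1/(5n)) · … · (1 − 6/(5n)). Each factor → 1 as N → ∞, so the limit is 1/7! = 1/5040.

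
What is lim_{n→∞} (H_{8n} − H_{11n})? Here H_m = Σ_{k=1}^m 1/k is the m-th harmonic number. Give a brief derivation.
lim = ln(8/11)

Euler-Maclaurin gives H_m = ln m + γ + 1/(2m) + O(1/m^2). The γ and O(1/m) terms cancel in the difference:
  H_{8n} − H_{11n} = ln(8n) − ln(11n) + O(1/n) = ln(8/11) + O(1/n).
Hence the limit is ln(8/11).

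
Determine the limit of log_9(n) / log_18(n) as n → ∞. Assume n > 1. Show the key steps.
lim = ln(18) / ln(9) = log_9(18)

Change of base: log_9(n) = ln n / ln 9 and log_18(n) = ln n / ln 18. The ratio is (ln n / ln 9) · (ln 18 / ln n) = ln 18 / ln 9, a constant independent of n. So the limit is ln 18 / ln 9 = log_9(18).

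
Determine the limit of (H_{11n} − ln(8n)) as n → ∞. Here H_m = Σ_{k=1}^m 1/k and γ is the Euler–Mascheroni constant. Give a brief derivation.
lim = ln(11/8) + γ

By Euler-Maclaurin, H_m = ln m + γ + O(1/m). So
  H_{11n} − ln(8n) = ln(11n) + γ − ln(8n) + O(1/n)
                       = ln(11/8) + γ + O(1/n).
Hence the limit is ln(11/8) + γ.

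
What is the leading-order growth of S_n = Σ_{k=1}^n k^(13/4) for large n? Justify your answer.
S_n ~ (4/17) · n^(17/4)

Integral comparison: Σ_{k=1}^n k^(13/4) = ∫_0^n x^(13/4) dx + O(n^(13/4)). The integral is n^(1 + 13/4) / (1 + 13/4) = n^((13+4)/4) / ((13+4)/4) = (4/17) · n^(17/4).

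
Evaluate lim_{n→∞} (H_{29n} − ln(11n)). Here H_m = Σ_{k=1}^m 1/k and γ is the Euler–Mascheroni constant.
lim = ln(29/11) + γ

By Euler-Maclaurin, H_m = ln m + γ + O(1/m). So
  H_{29n} − ln(11n) = ln(29n) + γ − ln(11n) + O(1/n)
                       = ln(29/11) + γ + O(1/n).
Hence the limit is ln(29/11) + γ.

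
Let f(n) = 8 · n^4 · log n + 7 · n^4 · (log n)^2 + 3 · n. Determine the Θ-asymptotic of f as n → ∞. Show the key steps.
f(n) ∈ Θ(n^4 · (log n)^2)

Compare the terms by growth order. For large n, n^a · (log n)^b dominates n^a' · (log n)^b' iff a > a', or (a = a' and b > b'). Ranking the 3 terms shows the dominant one is 7 · n^4 · (log n)^2. Hence f(n) ∈ Θ(n^4 · (log n)^2).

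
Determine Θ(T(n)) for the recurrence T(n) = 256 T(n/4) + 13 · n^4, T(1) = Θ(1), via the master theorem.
T(n) = Θ(n^4 log n)

log_4 256 = 4, and f(n) = 13 · n^4 = Θ(n^(log_4 256)). This is Case 2 of the master theorem: T(n) = Θ(f(n) · log n) = Θ(n^4 log n).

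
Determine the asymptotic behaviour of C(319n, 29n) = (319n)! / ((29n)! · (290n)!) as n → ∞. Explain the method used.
C(319n, 29n) ~ (285311670611/10000000000)^(29n) · sqrt(11/(20π·29n))

Write N = 29n. Apply Stirling to each factorial:
  (11N)! ~ sqrt(2π·11N) · (11N/e)^(11N),
  N! ~ sqrt(2π N) · (N/e)^N,
  (10N)! ~ sqrt(2π·10N) · (10N/e)^(10N).
The exponential factors combine to (11N)^(11N) / (N^N · (10N)^(10N)) = 11^(11N)/10^(10N) = (11^11/10^10)^N = (285311670611/10000000000)^N.
The square-root prefactors combine to sqrt(2π·11N) / (sqrt(2π N)·sqrt(2π·10N)) = sqrt(11 / (2π·10·N)) = sqrt(11/(20π·29n)).
Substituting N = 29n: C(319n, 29n) ~ (285311670611/10000000000)^(29n) · sqrt(11/(20π·29n)).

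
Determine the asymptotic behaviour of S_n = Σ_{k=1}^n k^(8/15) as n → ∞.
S_n ~ (15/23) · n^(23/15)

Integral comparison: Σ_{k=1}^n k^(8/15) = ∫_0^n x^(8/15) dx + O(n^(8/15)). The integral is n^(1 + 8/15) / (1 + 8/15) = n^((8+15)/15) / ((8+15)/15) = (15/23) · n^(23/15).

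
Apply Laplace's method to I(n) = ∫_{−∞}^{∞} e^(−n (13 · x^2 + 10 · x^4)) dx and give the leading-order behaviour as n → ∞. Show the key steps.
I(n) ~ sqrt(π/(13n))

φ(x) = 13 · x^2 + 10 · x^4 has its unique global minimum at x* = 0 (since φ'(x) = 26x + 40x^3 = 0 only at x = 0 for real x with both coefficients positive, and φ → ∞ as |x| → ∞). At x* = 0, φ(0) = 0 and φ''(0) = 26. Laplace's method then gives
  I(n) ~ sqrt(2π / (n · φ''(0))) · e^(−n φ(0)) = sqrt(2π / (26n)) = sqrt(π/(13n)).
The 10 · x^4 term contributes only at subleading order (an O(1/n) relative correction).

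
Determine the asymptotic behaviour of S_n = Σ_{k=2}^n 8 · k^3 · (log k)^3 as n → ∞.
S_n ~ 2 · n^4 · (log n)^3

By integral comparison, S_n = ∫_1^n 8 · x^3 · (log x)^3 dx + O(n^3 · (log n)^3). For the integral, the leading term of ∫_1^n x^3 (log x)^3 dx is n^4/4 · (log n)^3 (by repeated integration by parts; each step lowers the log-exponent and produces a relatively O(1/log n) correction). Hence S_n ~ 2 · n^4 · (log n)^3.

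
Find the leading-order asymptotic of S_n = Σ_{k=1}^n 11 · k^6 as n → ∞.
S_n ~ 11 · n^7 / 7

By integral comparison (Euler-Maclaurin), Σ_{k=1}^n 11 · k^6 = 11 · ∫_0^n x^6 dx + O(n^6) = 11 · n^7/7 + O(n^6). (Equivalently, Faulhaber's formula gives the same leading term.)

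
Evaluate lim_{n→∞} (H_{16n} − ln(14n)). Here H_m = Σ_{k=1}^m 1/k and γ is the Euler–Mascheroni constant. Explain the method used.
lim = ln(8/7) + γ

By Euler-Maclaurin, H_m = ln m + γ + O(1/m). So
  H_{16n} − ln(14n) = ln(16n) + γ − ln(14n) + O(1/n)
                       = ln(16/14) + γ + O(1/n).
Hence the limit is ln(16/14) + γ (= ln(8/7)).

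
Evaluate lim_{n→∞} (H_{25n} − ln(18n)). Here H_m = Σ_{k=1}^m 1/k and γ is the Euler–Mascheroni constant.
lim = ln(25/18) + γ

By Euler-Maclaurin, H_m = ln m + γ + O(1/m). So
  H_{25n} − ln(18n) = ln(25n) + γ − ln(18n) + O(1/n)
                       = ln(25/18) + γ + O(1/n).
Hence the limit is ln(25/18) + γ.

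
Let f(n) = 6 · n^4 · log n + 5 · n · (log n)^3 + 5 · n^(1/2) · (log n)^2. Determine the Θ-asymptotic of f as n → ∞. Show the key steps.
f(n) ∈ Θ(n^4 · log n)

Compare the terms by growth order. For large n, n^a · (log n)^b dominates n^a' · (log n)^b' iff a > a', or (a = a' and b > b'). Ranking the 3 terms shows the dominant one is 6 · n^4 · log n. Hence f(n) ∈ Θ(n^4 · log n).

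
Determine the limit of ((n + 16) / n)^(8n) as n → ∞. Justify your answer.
lim = e^128

Rewrite as (1 + 16/n)^(8n). By the standard limit (1 + x/n)^n → e^x, we have (1 + 16/n)^n → e^16, and raising to the 8th power gives e^128.
More precisely, ln[(1 + 16/n)^(8n)] = 8n · ln(1 + 16/n) = 8n · (16/n + O(1/n^2)) = 128 + O(1/n) → 128.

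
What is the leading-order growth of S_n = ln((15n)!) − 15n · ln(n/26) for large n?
S_n ~ 15n · (ln 390 − 1) + O(ln n)

Stirling: ln((15n)!) = 15n ln(15n) − 15n + O(ln n).
  S_n = 15n ln(15n) − 15n − 15n ln(n/26) + O(ln n)
      = 15n ln(15n) − 15n ln n + 15n ln 26 − 15n + O(ln n)
      = 15n ln 15 + 15n ln 26 − 15n + O(ln n)
      = 15n (ln 390 − 1) + O(ln n).
Numerically ln(390) − 1 ≈ 4.9661.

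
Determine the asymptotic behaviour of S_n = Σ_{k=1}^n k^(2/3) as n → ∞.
S_n ~ (3/5) · n^(5/3)

Integral comparison: Σ_{k=1}^n k^(2/3) = ∫_0^n x^(2/3) dx + O(n^(2/3)). The integral is n^(1 + 2/3) / (1 + 2/3) = n^((2+3)/3) / ((2+3)/3) = (3/5) · n^(5/3).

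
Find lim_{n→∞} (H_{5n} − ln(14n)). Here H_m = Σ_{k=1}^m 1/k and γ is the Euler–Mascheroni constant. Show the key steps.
lim = ln(5/14) + γ

By Euler-Maclaurin, H_m = ln m + γ + O(1/m). So
  H_{5n} − ln(14n) = ln(5n) + γ − ln(14n) + O(1/n)
                       = ln(5/14) + γ + O(1/n).
Hence the limit is ln(5/14) + γ.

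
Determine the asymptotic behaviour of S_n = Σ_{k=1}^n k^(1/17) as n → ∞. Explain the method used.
S_n ~ (17/18) · n^(18/17)

Integral comparison: Σ_{k=1}^n k^(1/17) = ∫_0^n x^(1/17) dx + O(n^(1/17)). The integral is n^(1 + 1/17) / (1 + 1/17) = n^((1+17)/17) / ((1+17)/17) = (17/18) · n^(18/17).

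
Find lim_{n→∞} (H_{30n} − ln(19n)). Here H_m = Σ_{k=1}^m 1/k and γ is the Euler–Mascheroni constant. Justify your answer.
lim = ln(30/19) + γ

By Euler-Maclaurin, H_m = ln m + γ + O(1/m). So
  H_{30n} − ln(19n) = ln(30n) + γ − ln(19n) + O(1/n)
                       = ln(30/19) + γ + O(1/n).
Hence the limit is ln(30/19) + γ.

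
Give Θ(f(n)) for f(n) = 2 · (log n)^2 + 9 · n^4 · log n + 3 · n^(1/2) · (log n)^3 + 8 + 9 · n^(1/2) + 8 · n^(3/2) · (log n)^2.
f(n) ∈ Θ(n^4 · log n)

Compare the terms by growth order. For large n, n^a · (log n)^b dominates n^a' · (log n)^b' iff a > a', or (a = a' and b > b'). Ranking the 6 terms shows the dominant one is 9 · n^4 · log n. Hence f(n) ∈ Θ(n^4 · log n).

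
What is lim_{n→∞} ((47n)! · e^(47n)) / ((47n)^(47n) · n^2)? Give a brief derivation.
lim = 0

Stirling: (47n)! ~ sqrt(2π·47n) · (47n/e)^(47n). Hence
  (47n)! · e^(47n) / (47n)^(47n) ~ sqrt(2π·47n).
Dividing by n^2: sqrt(2π·47n) / n^2 = sqrt(2π·47) · n^((1−4)/2), so the expression behaves like sqrt(2π·47) · n^((1−4)/2) → 0.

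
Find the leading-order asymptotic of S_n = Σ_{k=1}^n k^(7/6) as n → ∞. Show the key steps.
S_n ~ (6/13) · n^(13/6)

Integral comparison: Σ_{k=1}^n k^(7/6) = ∫_0^n x^(7/6) dx + O(n^(7/6)). The integral is n^(1 + 7/6) / (1 + 7/6) = n^((7+6)/6) / ((7+6)/6) = (6/13) · n^(13/6).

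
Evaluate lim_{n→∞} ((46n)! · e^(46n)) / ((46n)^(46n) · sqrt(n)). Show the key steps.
lim = sqrt(2π·46)

Stirling: (46n)! ~ sqrt(2π·46n) · (46n/e)^(46n). Hence
  (46n)! · e^(46n) / (46n)^(46n) ~ sqrt(2π·46n).
Dividing by sqrt(n): sqrt(2π·46n) / sqrt(n) = sqrt(2π·46) · n^((1−1)/2), so the limit is sqrt(2π·46).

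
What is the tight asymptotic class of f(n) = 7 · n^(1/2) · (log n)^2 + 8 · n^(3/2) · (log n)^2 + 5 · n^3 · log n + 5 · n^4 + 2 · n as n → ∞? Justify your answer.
f(n) ∈ Θ(n^4)

Compare the terms by growth order. For large n, n^a · (log n)^b dominates n^a' · (log n)^b' iff a > a', or (a = a' and b > b'). Ranking the 5 terms shows the dominant one is 5 · n^4. Hence f(n) ∈ Θ(n^4).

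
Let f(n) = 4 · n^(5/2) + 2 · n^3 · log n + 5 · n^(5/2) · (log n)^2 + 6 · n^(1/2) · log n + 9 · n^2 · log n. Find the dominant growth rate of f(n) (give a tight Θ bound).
f(n) ∈ Θ(n^3 · log n)

Compare the terms by growth order. For large n, n^a · (log n)^b dominates n^a' · (log n)^b' iff a > a', or (a = a' and b > b'). Ranking the 5 terms shows the dominant one is 2 · n^3 · log n. Hence f(n) ∈ Θ(n^3 · log n).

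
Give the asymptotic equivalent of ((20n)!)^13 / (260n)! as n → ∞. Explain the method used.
((20n)!)^13/(260n)! ~ ((2π·20n)^(12/2) / sqrt(13)) · 13^(−13·20n)  →  0

Write N = 20n. Stirling: N! ~ sqrt(2π N)(N/e)^N and (13N)! ~ sqrt(2π·13N)·(13N/e)^(13N).
  (N!)^13/(13N)! ~ (2π N)^(13/2) (N/e)^(13N) / [sqrt(2π·13N) (13N/e)^(13N)]
     = (2π N)^(13/2) / sqrt(2π·13N) · (N/(13N))^(13N)
     = (2π N)^((13−1)/2) / sqrt(13) · 13^(−13N).
Since 13^13 > 1, the factor 13^(−13N) decays exponentially, so the ratio → 0. Substituting N = 20n gives the stated form.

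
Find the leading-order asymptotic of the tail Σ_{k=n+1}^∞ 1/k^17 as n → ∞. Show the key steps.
Σ_{k>n} 1/k^17 ~ 1/(16 · n^16)

Compare to the integral: ∫_{n}^∞ x^(−17) dx = [−x^(−16)/16]_{n}^∞ = 1/((17−1)·n^16). Euler-Maclaurin then gives
  Σ_{k>n} 1/k^17 = ∫_{n}^∞ dx/x^17 − 1/(2·n^17) + O(1/n^18).
(Equivalently this is ζ(17) − Σ_{k≤n} 1/k^17.)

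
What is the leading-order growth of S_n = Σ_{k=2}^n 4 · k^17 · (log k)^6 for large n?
S_n ~ 2 · n^18 · (log n)^6 / 9

By integral comparison, S_n = ∫_1^n 4 · x^17 · (log x)^6 dx + O(n^17 · (log n)^6). For the integral, the leading term of ∫_1^n x^17 (log x)^6 dx is n^18/18 · (log n)^6 (by repeated integration by parts; each step lowers the log-exponent and produces a relatively O(1/log n) correction). Hence S_n ~ 2 · n^18 · (log n)^6 / 9.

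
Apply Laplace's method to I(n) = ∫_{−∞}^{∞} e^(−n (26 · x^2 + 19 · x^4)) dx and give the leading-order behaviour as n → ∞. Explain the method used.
I(n) ~ sqrt(π/(26n))

φ(x) = 26 · x^2 + 19 · x^4 has its unique global minimum at x* = 0 (since φ'(x) = 52x + 76x^3 = 0 only at x = 0 for real x with both coefficients positive, and φ → ∞ as |x| → ∞). At x* = 0, φ(0) = 0 and φ''(0) = 52. Laplace's method then gives
  I(n) ~ sqrt(2π / (n · φ''(0))) · e^(−n φ(0)) = sqrt(2π / (52n)) = sqrt(π/(26n)).
The 19 · x^4 term contributes only at subleading order (an O(1/n) relative correction).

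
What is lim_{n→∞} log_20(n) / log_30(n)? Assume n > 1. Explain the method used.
lim = ln(30) / ln(20) = log_20(30)

Change of base: log_20(n) = ln n / ln 20 and log_30(n) = ln n / ln 30. The ratio is (ln n / ln 20) · (ln 30 / ln n) = ln 30 / ln 20, a constant independent of n. So the limit is ln 30 / ln 20 = log_20(30).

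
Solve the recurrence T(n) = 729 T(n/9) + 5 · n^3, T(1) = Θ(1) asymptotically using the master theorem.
T(n) = Θ(n^3 log n)

log_9 729 = 3, and f(n) = 5 · n^3 = Θ(n^(log_9 729)). This is Case 2 of the master theorem: T(n) = Θ(f(n) · log n) = Θ(n^3 log n).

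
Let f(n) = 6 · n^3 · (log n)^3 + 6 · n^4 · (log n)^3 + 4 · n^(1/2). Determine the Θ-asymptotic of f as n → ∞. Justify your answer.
f(n) ∈ Θ(n^4 · (log n)^3)

Compare the terms by growth order. For large n, n^a · (log n)^b dominates n^a' · (log n)^b' iff a > a', or (a = a' and b > b'). Ranking the 3 terms shows the dominant one is 6 · n^4 · (log n)^3. Hence f(n) ∈ Θ(n^4 · (log n)^3).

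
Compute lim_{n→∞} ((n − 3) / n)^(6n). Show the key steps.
lim = e^(−18)

Rewrite as (1 − 3/n)^(6n). By the standard limit (1 + x/n)^n → e^x, we have (1 − 3/n)^n → e^(−3), and raising to the 6th power gives e^(−18).
More precisely, ln[(1 − 3/n)^(6n)] = 6n · ln(1 − 3/n) = 6n · (-3/n + O(1/n^2)) = -18 + O(1/n) → -18.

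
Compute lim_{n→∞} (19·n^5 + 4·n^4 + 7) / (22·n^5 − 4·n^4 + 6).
lim = 19/22

For large n the leading n^5 terms dominate both numerator and denominator. Dividing top and bottom by n^5, every other term tends to 0, leaving 19/22.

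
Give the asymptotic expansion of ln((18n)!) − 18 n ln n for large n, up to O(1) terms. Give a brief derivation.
ln((18n)!) − 18 n ln n = 18(ln 18 − 1) n + (1/2) ln(2π·18n) + O(1/n)

Stirling: ln((18n)!) = 18n ln(18n) − 18n + (1/2) ln(2π·18n) + O(1/n).
Since 18n ln(18n) = 18n ln n + 18n ln 18, subtracting 18n ln n cancels the n ln n term exactly. What remains is 18(ln 18 − 1) n + (1/2) ln(2π·18n) + O(1/n).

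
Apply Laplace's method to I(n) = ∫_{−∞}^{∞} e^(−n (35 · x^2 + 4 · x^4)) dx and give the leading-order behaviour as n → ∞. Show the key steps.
I(n) ~ sqrt(π/(35n))

φ(x) = 35 · x^2 + 4 · x^4 has its unique global minimum at x* = 0 (since φ'(x) = 70x + 16x^3 = 0 only at x = 0 for real x with both coefficients positive, and φ → ∞ as |x| → ∞). At x* = 0, φ(0) = 0 and φ''(0) = 70. Laplace's method then gives
  I(n) ~ sqrt(2π / (n · φ''(0))) · e^(−n φ(0)) = sqrt(2π / (70n)) = sqrt(π/(35n)).
The 4 · x^4 term contributes only at subleading order (an O(1/n) relative correction).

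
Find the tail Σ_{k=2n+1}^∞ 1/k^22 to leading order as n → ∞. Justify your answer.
Σ_{k>2n} 1/k^22 ~ 1/(21 · (2n)^21)

Compare to the integral: ∫_{2n}^∞ x^(−22) dx = [−x^(−21)/21]_{2n}^∞ = 1/((22−1)·(2n)^21). Euler-Maclaurin then gives
  Σ_{k>2n} 1/k^22 = ∫_{2n}^∞ dx/x^22 − 1/(2·(2n)^22) + O(1/(2n)^23).
(Equivalently this is ζ(22) − Σ_{k≤2n} 1/k^22.)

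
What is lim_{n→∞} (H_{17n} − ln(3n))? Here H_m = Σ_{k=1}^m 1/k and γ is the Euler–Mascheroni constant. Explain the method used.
lim = ln(17/3) + γ

By Euler-Maclaurin, H_m = ln m + γ + O(1/m). So
  H_{17n} − ln(3n) = ln(17n) + γ − ln(3n) + O(1/n)
                       = ln(17/3) + γ + O(1/n).
Hence the limit is ln(17/3) + γ.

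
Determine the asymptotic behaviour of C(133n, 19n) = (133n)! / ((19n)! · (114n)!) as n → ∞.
C(133n, 19n) ~ (823543/46656)^(19n) · sqrt(7/(12π·19n))

Write N = 19n. Apply Stirling to each factorial:
  (7N)! ~ sqrt(2π·7N) · (7N/e)^(7N),
  N! ~ sqrt(2π N) · (N/e)^N,
  (6N)! ~ sqrt(2π·6N) · (6N/e)^(6N).
The exponential factors combine to (7N)^(7N) / (N^N · (6N)^(6N)) = 7^(7N)/6^(6N) = (7^7/6^6)^N = (823543/46656)^N.
The square-root prefactors combine to sqrt(2π·7N) / (sqrt(2π N)·sqrt(2π·6N)) = sqrt(7 / (2π·6·N)) = sqrt(7/(12π·19n)).
Substituting N = 19n: C(133n, 19n) ~ (823543/46656)^(19n) · sqrt(7/(12π·19n)).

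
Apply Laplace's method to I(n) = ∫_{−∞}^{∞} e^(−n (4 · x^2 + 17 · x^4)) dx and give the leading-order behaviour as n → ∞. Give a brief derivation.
I(n) ~ sqrt(π/(4n))

φ(x) = 4 · x^2 + 17 · x^4 has its unique global minimum at x* = 0 (since φ'(x) = 8x + 68x^3 = 0 only at x = 0 for real x with both coefficients positive, and φ → ∞ as |x| → ∞). At x* = 0, φ(0) = 0 and φ''(0) = 8. Laplace's method then gives
  I(n) ~ sqrt(2π / (n · φ''(0))) · e^(−n φ(0)) = sqrt(2π / (8n)) = sqrt(π/(4n)).
The 17 · x^4 term contributes only at subleading order (an O(1/n) relative correction).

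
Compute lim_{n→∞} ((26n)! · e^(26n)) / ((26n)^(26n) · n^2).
lim = 0

Stirling: (26n)! ~ sqrt(2π·26n) · (26n/e)^(26n). Hence
  (26n)! · e^(26n) / (26n)^(26n) ~ sqrt(2π·26n).
Dividing by n^2: sqrt(2π·26n) / n^2 = sqrt(2π·26) · n^((1−4)/2), so the expression behaves like sqrt(2π·26) · n^((1−4)/2) → 0.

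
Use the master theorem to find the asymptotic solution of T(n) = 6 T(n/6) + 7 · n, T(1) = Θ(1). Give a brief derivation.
T(n) = Θ(n log n)

log_6 6 = 1, and f(n) = 7 · n = Θ(n^(log_6 6)). This is Case 2 of the master theorem: T(n) = Θ(f(n) · log n) = Θ(n log n).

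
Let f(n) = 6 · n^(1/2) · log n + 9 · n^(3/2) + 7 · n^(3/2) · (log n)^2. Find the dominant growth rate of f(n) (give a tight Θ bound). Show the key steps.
f(n) ∈ Θ(n^(3/2) · (log n)^2)

Compare the terms by growth order. For large n, n^a · (log n)^b dominates n^a' · (log n)^b' iff a > a', or (a = a' and b > b'). Ranking the 3 terms shows the dominant one is 7 · n^(3/2) · (log n)^2. Hence f(n) ∈ Θ(n^(3/2) · (log n)^2).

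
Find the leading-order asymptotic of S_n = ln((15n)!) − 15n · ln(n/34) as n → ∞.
S_n ~ 15n · (ln 510 − 1) + O(ln n)

Stirling: ln((15n)!) = 15n ln(15n) − 15n + O(ln n).
  S_n = 15n ln(15n) − 15n − 15n ln(n/34) + O(ln n)
      = 15n ln(15n) − 15n ln n + 15n ln 34 − 15n + O(ln n)
      = 15n ln 15 + 15n ln 34 − 15n + O(ln n)
      = 15n (ln 510 − 1) + O(ln n).
Numerically ln(510) − 1 ≈ 5.2344.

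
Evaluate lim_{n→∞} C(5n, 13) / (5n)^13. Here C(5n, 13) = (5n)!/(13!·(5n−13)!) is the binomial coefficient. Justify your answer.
lim = 1/13! = 1/6227020800

With N = 5n → ∞: C(N, 13) / N^13 = [N(N−1)…(N−12)] / (13! · N^13) = (1/13!) · 1 · (1 − 1/(5n)) · … · (1 − 12/(5n)). Each factor → 1 as N → ∞, so the limit is 1/13! = 1/6227020800.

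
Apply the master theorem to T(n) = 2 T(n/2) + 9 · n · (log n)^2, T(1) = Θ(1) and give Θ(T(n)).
T(n) = Θ(n · (log n)^3)

Here log_2 2 = 1 and f(n) = 9 · n · (log n)^2 = Θ(n^(log_2 2) · (log n)^2). This is the extended Case 2 of the master theorem (f matches the critical exponent up to log factors), giving T(n) = Θ(n^(log_2 2) · (log n)^(2+1)) = Θ(n · (log n)^3).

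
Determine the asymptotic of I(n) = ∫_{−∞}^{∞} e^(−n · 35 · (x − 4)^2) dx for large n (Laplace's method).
I(n) = sqrt(π/(35n))

Here φ(x) = 35 · (x − 4)^2 has its unique minimum at x* = 4 with φ(x*) = 0 and φ''(x*) = 70. Laplace's method gives
  I(n) ~ e^(−n φ(x*)) · sqrt(2π / (n · φ''(x*))) = sqrt(2π / (70n)) = sqrt(π/(35n)).
This is exact: substituting u = (x − 4)·sqrt(35n) gives I(n) = (1/sqrt(35n)) ∫_{−∞}^{∞} e^(−u^2) du = sqrt(π/(35n)).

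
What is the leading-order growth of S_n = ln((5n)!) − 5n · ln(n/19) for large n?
S_n ~ 5n · (ln 95 − 1) + O(ln n)

Stirling: ln((5n)!) = 5n ln(5n) − 5n + O(ln n).
  S_n = 5n ln(5n) − 5n − 5n ln(n/19) + O(ln n)
      = 5n ln(5n) − 5n ln n + 5n ln 19 − 5n + O(ln n)
      = 5n ln 5 + 5n ln 19 − 5n + O(ln n)
      = 5n (ln 95 − 1) + O(ln n).
Numerically ln(95) − 1 ≈ 3.5539.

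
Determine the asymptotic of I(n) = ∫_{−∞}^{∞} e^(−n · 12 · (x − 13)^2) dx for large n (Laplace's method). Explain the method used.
I(n) = sqrt(π/(12n))

Here φ(x) = 12 · (x − 13)^2 has its unique minimum at x* = 13 with φ(x*) = 0 and φ''(x*) = 24. Laplace's method gives
  I(n) ~ e^(−n φ(x*)) · sqrt(2π / (n · φ''(x*))) = sqrt(2π / (24n)) = sqrt(π/(12n)).
This is exact: substituting u = (x − 13)·sqrt(12n) gives I(n) = (1/sqrt(12n)) ∫_{−∞}^{∞} e^(−u^2) du = sqrt(π/(12n)).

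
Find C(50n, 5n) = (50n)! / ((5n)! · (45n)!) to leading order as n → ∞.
C(50n, 5n) ~ (10000000000/387420489)^(5n) · sqrt(5/(9π·5n))

Write N = 5n. Apply Stirling to each factorial:
  (10N)! ~ sqrt(2π·10N) · (10N/e)^(10N),
  N! ~ sqrt(2π N) · (N/e)^N,
  (9N)! ~ sqrt(2π·9N) · (9N/e)^(9N).
The exponential factors combine to (10N)^(10N) / (N^N · (9N)^(9N)) = 10^(10N)/9^(9N) = (10^10/9^9)^N = (10000000000/387420489)^N.
The square-root prefactors combine to sqrt(2π·10N) / (sqrt(2π N)·sqrt(2π·9N)) = sqrt(10 / (2π·9·N)) = sqrt(5/(9π·5n)).
Substituting N = 5n: C(50n, 5n) ~ (10000000000/387420489)^(5n) · sqrt(5/(9π·5n)).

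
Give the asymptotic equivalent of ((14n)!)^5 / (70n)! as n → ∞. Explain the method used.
((14n)!)^5/(70n)! ~ ((2π·14n)^(4/2) / sqrt(5)) · 5^(−5·14n)  →  0

Write N = 14n. Stirling: N! ~ sqrt(2π N)(N/e)^N and (5N)! ~ sqrt(2π·5N)·(5N/e)^(5N).
  (N!)^5/(5N)! ~ (2π N)^(5/2) (N/e)^(5N) / [sqrt(2π·5N) (5N/e)^(5N)]
     = (2π N)^(5/2) / sqrt(2π·5N) · (N/(5N))^(5N)
     = (2π N)^((5−1)/2) / sqrt(5) · 5^(−5N).
Since 5^5 > 1, the factor 5^(−5N) decays exponentially, so the ratio → 0. Substituting N = 14n gives the stated form.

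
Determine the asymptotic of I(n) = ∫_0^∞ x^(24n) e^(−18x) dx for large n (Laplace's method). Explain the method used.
I(n) ~ (sqrt(2π·24n) / 18) · (24n/(18e))^(24n)

Write the integrand as exp(24n ln x − 18x) and set f(x) = 24n ln x − 18x. Then f'(x) = 24n/x − 18 = 0 at x* = 24n/18, and f''(x*) = −24n/x*^2 = −18^2/(24n). Laplace's method (interior maximum) gives
  I(n) ~ e^(f(x*)) · sqrt(2π / |f''(x*)|)
        = exp(24n ln(24n/18) − 24n) · sqrt(2π · 24n / 18^2)
        = (24n/18)^(24n) e^(−24n) · sqrt(2π·24n) / 18
        = (sqrt(2π·24n) / 18) · (24n/(18e))^(24n).
This matches Γ(24n+1)/18^(24n+1) with Stirling applied to Γ.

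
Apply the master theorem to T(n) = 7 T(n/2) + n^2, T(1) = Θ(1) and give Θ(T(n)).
T(n) = Θ(n^(log_2 7))

Master theorem: compare f(n) = n^2 to n^(log_2 7) where log_2 7 ≈ 2.807. Since 2 < log_2 7, we have f(n) = O(n^(log_2 7 − ε)) for some ε > 0 — Case 1. Hence T(n) = Θ(n^(log_2 7)).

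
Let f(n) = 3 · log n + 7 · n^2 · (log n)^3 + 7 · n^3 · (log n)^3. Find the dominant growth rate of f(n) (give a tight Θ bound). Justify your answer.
f(n) ∈ Θ(n^3 · (log n)^3)

Compare the terms by growth order. For large n, n^a · (log n)^b dominates n^a' · (log n)^b' iff a > a', or (a = a' and b > b'). Ranking the 3 terms shows the dominant one is 7 · n^3 · (log n)^3. Hence f(n) ∈ Θ(n^3 · (log n)^3).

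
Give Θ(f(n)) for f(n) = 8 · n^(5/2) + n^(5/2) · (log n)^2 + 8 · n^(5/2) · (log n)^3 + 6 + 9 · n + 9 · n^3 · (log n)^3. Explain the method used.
f(n) ∈ Θ(n^3 · (log n)^3)

Compare the terms by growth order. For large n, n^a · (log n)^b dominates n^a' · (log n)^b' iff a > a', or (a = a' and b > b'). Ranking the 6 terms shows the dominant one is 9 · n^3 · (log n)^3. Hence f(n) ∈ Θ(n^3 · (log n)^3).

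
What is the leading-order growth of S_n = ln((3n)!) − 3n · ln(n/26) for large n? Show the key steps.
S_n ~ 3n · (ln 78 − 1) + O(ln n)

Stirling: ln((3n)!) = 3n ln(3n) − 3n + O(ln n).
  S_n = 3n ln(3n) − 3n − 3n ln(n/26) + O(ln n)
      = 3n ln(3n) − 3n ln n + 3n ln 26 − 3n + O(ln n)
      = 3n ln 3 + 3n ln 26 − 3n + O(ln n)
      = 3n (ln 78 − 1) + O(ln n).
Numerically ln(78) − 1 ≈ 3.3567.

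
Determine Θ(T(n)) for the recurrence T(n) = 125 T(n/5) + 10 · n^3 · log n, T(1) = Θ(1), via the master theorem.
T(n) = Θ(n^3 · (log n)^2)

Here log_5 125 = 3 and f(n) = 10 · n^3 · log n = Θ(n^(log_5 125) · (log n)^1). This is the extended Case 2 of the master theorem (f matches the critical exponent up to log factors), giving T(n) = Θ(n^(log_5 125) · (log n)^(1+1)) = Θ(n^3 · (log n)^2).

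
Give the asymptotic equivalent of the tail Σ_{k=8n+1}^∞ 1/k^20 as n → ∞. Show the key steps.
Σ_{k>8n} 1/k^20 ~ 1/(19 · (8n)^19)

Compare to the integral: ∫_{8n}^∞ x^(−20) dx = [−x^(−19)/19]_{8n}^∞ = 1/((20−1)·(8n)^19). Euler-Maclaurin then gives
  Σ_{k>8n} 1/k^20 = ∫_{8n}^∞ dx/x^20 − 1/(2·(8n)^20) + O(1/(8n)^21).
(Equivalently this is ζ(20) − Σ_{k≤8n} 1/k^20.)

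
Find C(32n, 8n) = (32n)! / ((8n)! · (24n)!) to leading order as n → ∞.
C(32n, 8n) ~ (256/27)^(8n) · sqrt(2/(3π·8n))

Write N = 8n. Apply Stirling to each factorial:
  (4N)! ~ sqrt(2π·4N) · (4N/e)^(4N),
  N! ~ sqrt(2π N) · (N/e)^N,
  (3N)! ~ sqrt(2π·3N) · (3N/e)^(3N).
The exponential factors combine to (4N)^(4N) / (N^N · (3N)^(3N)) = 4^(4N)/3^(3N) = (4^4/3^3)^N = (256/27)^N.
The square-root prefactors combine to sqrt(2π·4N) / (sqrt(2π N)·sqrt(2π·3N)) = sqrt(4 / (2π·3·N)) = sqrt(2/(3π·8n)).
Substituting N = 8n: C(32n, 8n) ~ (256/27)^(8n) · sqrt(2/(3π·8n)).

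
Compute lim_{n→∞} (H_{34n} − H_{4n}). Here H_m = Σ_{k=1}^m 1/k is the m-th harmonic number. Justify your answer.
lim = ln(34/4) = ln(17/2)

Euler-Maclaurin gives H_m = ln m + γ + 1/(2m) + O(1/m^2). The γ and O(1/m) terms cancel in the difference:
  H_{34n} − H_{4n} = ln(34n) − ln(4n) + O(1/n) = ln(34/4) + O(1/n).
Hence the limit is ln(34/4) = ln(17/2).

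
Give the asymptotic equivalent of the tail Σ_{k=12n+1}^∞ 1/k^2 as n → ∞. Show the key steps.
Σ_{k>12n} 1/k^2 ~ 1/(1 · (12n))

Compare to the integral: ∫_{12n}^∞ x^(−2) dx = [−x^(−1)/1]_{12n}^∞ = 1/((2−1)·(12n)). Euler-Maclaurin then gives
  Σ_{k>12n} 1/k^2 = ∫_{12n}^∞ dx/x^2 − 1/(2·(12n)^2) + O(1/(12n)^3).
(Equivalently this is ζ(2) − Σ_{k≤12n} 1/k^2.)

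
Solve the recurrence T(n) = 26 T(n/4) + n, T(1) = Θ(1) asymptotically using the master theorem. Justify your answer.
T(n) = Θ(n^(log_4 26))

Master theorem: compare f(n) = n to n^(log_4 26) where log_4 26 ≈ 2.350. Since 1 < log_4 26, we have f(n) = O(n^(log_4 26 − ε)) for some ε > 0 — Case 1. Hence T(n) = Θ(n^(log_4 26)).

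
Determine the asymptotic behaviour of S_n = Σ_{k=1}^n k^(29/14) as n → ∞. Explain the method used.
S_n ~ (14/43) · n^(43/14)

Integral comparison: Σ_{k=1}^n k^(29/14) = ∫_0^n x^(29/14) dx + O(n^(29/14)). The integral is n^(1 + 29/14) / (1 + 29/14) = n^((29+14)/14) / ((29+14)/14) = (14/43) · n^(43/14).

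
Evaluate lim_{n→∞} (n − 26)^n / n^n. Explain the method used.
lim = e^(−26)

Rewrite as (1 − 26/n)^(n). By the standard limit (1 + x/n)^n → e^x, we have (1 − 26/n)^n → e^(−26), and raising to the 1st power gives e^(−26).
More precisely, ln[(1 − 26/n)^(n)] = n · ln(1 − 26/n) = n · (-26/n + O(1/n^2)) = -26 + O(1/n) → -26.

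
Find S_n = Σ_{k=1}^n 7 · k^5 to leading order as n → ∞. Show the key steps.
S_n ~ 7 · n^6 / 6

By integral comparison (Euler-Maclaurin), Σ_{k=1}^n 7 · k^5 = 7 · ∫_0^n x^5 dx + O(n^5) = 7 · n^6/6 + O(n^5). (Equivalently, Faulhaber's formula gives the same leading term.)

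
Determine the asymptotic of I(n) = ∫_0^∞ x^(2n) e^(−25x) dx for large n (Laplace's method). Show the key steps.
I(n) ~ (sqrt(2π·2n) / 25) · (2n/(25e))^(2n)

Write the integrand as exp(2n ln x − 25x) and set f(x) = 2n ln x − 25x. Then f'(x) = 2n/x − 25 = 0 at x* = 2n/25, and f''(x*) = −2n/x*^2 = −25^2/(2n). Laplace's method (interior maximum) gives
  I(n) ~ e^(f(x*)) · sqrt(2π / |f''(x*)|)
        = exp(2n ln(2n/25) − 2n) · sqrt(2π · 2n / 25^2)
        = (2n/25)^(2n) e^(−2n) · sqrt(2π·2n) / 25
        = (sqrt(2π·2n) / 25) · (2n/(25e))^(2n).
This matches Γ(2n+1)/25^(2n+1) with Stirling applied to Γ.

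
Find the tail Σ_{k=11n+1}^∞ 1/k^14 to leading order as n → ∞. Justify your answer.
Σ_{k>11n} 1/k^14 ~ 1/(13 · (11n)^13)

Compare to the integral: ∫_{11n}^∞ x^(−14) dx = [−x^(−13)/13]_{11n}^∞ = 1/((14−1)·(11n)^13). Euler-Maclaurin then gives
  Σ_{k>11n} 1/k^14 = ∫_{11n}^∞ dx/x^14 − 1/(2·(11n)^14) + O(1/(11n)^15).
(Equivalently this is ζ(14) − Σ_{k≤11n} 1/k^14.)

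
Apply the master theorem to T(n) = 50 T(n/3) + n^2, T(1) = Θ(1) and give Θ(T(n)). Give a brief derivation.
T(n) = Θ(n^(log_3 50))

Master theorem: compare f(n) = n^2 to n^(log_3 50) where log_3 50 ≈ 3.561. Since 2 < log_3 50, we have f(n) = O(n^(log_3 50 − ε)) for some ε > 0 — Case 1. Hence T(n) = Θ(n^(log_3 50)).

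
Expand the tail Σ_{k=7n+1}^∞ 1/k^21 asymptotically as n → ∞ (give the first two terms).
Σ_{k>7n} 1/k^21 = 1/(20 · (7n)^20) − 1/(2 · (7n)^21) + O(1/(7n)^22)

Compare to the integral: ∫_{7n}^∞ x^(−21) dx = [−x^(−20)/20]_{7n}^∞ = 1/((21−1)·(7n)^20). The Euler-Maclaurin correction adds −f(7n)/2 = −1/(2·(7n)^21). Euler-Maclaurin then gives
  Σ_{k>7n} 1/k^21 = ∫_{7n}^∞ dx/x^21 − 1/(2·(7n)^21) + O(1/(7n)^22).
(Equivalently this is ζ(21) − Σ_{k≤7n} 1/k^21.)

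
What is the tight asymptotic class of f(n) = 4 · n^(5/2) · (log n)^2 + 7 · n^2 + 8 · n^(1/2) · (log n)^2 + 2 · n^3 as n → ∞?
f(n) ∈ Θ(n^3)

Compare the terms by growth order. For large n, n^a · (log n)^b dominates n^a' · (log n)^b' iff a > a', or (a = a' and b > b'). Ranking the 4 terms shows the dominant one is 2 · n^3. Hence f(n) ∈ Θ(n^3).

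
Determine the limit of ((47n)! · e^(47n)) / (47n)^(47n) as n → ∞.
lim = ∞

Stirling: (47n)! ~ sqrt(2π·47n) · (47n/e)^(47n). Hence
  (47n)! · e^(47n) / (47n)^(47n) ~ sqrt(2π·47n) = sqrt(2π·47) · sqrt(n) → ∞.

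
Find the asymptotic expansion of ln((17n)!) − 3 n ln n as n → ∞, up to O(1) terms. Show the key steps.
ln((17n)!) − 3 n ln n = 14 n ln n + 17(ln 17 − 1) n + (1/2) ln(2π·17n) + O(1/n)

Stirling: ln((17n)!) = 17n ln(17n) − 17n + (1/2) ln(2π·17n) + O(1/n).
Expand 17n ln(17n) = 17n (ln n + ln 17) = 17n ln n + 17n ln 17.
Subtract 3n ln n: leading term is (17 − 3) n ln n = 14 n ln n. The next term is 17n ln 17 − 17n = 17(ln 17 − 1) n. Then the (1/2) ln(2π·17n) correction.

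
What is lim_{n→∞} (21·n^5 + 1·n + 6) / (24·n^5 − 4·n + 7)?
lim = 21/24 = 7/8

For large n the leading n^5 terms dominate both numerator and denominator. Dividing top and bottom by n^5, every other term tends to 0, leaving 21/24 = 7/8.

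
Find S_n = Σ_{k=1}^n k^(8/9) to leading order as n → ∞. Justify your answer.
S_n ~ (9/17) · n^(17/9)

Integral comparison: Σ_{k=1}^n k^(8/9) = ∫_0^n x^(8/9) dx + O(n^(8/9)). The integral is n^(1 + 8/9) / (1 + 8/9) = n^((8+9)/9) / ((8+9)/9) = (9/17) · n^(17/9).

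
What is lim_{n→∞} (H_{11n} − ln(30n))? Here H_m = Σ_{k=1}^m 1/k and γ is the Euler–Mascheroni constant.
lim = ln(11/30) + γ

By Euler-Maclaurin, H_m = ln m + γ + O(1/m). So
  H_{11n} − ln(30n) = ln(11n) + γ − ln(30n) + O(1/n)
                       = ln(11/30) + γ + O(1/n).
Hence the limit is ln(11/30) + γ.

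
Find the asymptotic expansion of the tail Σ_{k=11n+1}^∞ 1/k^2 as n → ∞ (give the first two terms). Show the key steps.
Σ_{k>11n} 1/k^2 = 1/(1 · (11n)) − 1/(2 · (11n)^2) + O(1/(11n)^3)

Compare to the integral: ∫_{11n}^∞ x^(−2) dx = [−x^(−1)/1]_{11n}^∞ = 1/((2−1)·(11n)). The Euler-Maclaurin correction adds −f(11n)/2 = −1/(2·(11n)^2). Euler-Maclaurin then gives
  Σ_{k>11n} 1/k^2 = ∫_{11n}^∞ dx/x^2 − 1/(2·(11n)^2) + O(1/(11n)^3).
(Equivalently this is ζ(2) − Σ_{k≤11n} 1/k^2.)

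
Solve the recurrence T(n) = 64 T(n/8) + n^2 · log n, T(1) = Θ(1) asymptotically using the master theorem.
T(n) = Θ(n^2 · (log n)^2)

Here log_8 64 = 2 and f(n) = n^2 · log n = Θ(n^(log_8 64) · (log n)^1). This is the extended Case 2 of the master theorem (f matches the critical exponent up to log factors), giving T(n) = Θ(n^(log_8 64) · (log n)^(1+1)) = Θ(n^2 · (log n)^2).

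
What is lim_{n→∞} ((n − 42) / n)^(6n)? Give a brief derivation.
lim = e^(−252)

Rewrite as (1 − 42/n)^(6n). By the standard limit (1 + x/n)^n → e^x, we have (1 − 42/n)^n → e^(−42), and raising to the 6th power gives e^(−252).
More precisely, ln[(1 − 42/n)^(6n)] = 6n · ln(1 − 42/n) = 6n · (-42/n + O(1/n^2)) = -252 + O(1/n) → -252.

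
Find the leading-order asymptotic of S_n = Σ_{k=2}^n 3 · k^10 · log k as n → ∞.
S_n ~ 3 · n^11 log n / 11 − 3 · n^11 / 121

By integral comparison, S_n = ∫_1^n 3 · x^10 · log x dx + O(n^10 · log n). For the integral, ∫ x^10 log x dx = n^11 log n / 11 − n^11/121 (integration by parts). Hence S_n ~ 3 · n^11 log n / 11 − 3 · n^11 / 121.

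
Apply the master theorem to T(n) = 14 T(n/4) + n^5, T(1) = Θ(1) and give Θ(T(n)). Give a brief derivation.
T(n) = Θ(n^5)

log_4 14 ≈ 1.904. f(n) = n^5 dominates n^(log_4 14) since 5 > 1.904, and the regularity condition a·f(n/b) = 14·(n/4)^5 = (14/1024)·n^5 ≤ c·f(n) holds with c = 14/1024 ≈ 0.0137 < 1. So this is Case 3: T(n) = Θ(f(n)) = Θ(n^5).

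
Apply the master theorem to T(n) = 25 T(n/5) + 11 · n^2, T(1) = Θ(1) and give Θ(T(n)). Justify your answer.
T(n) = Θ(n^2 log n)

log_5 25 = 2, and f(n) = 11 · n^2 = Θ(n^(log_5 25)). This is Case 2 of the master theorem: T(n) = Θ(f(n) · log n) = Θ(n^2 log n).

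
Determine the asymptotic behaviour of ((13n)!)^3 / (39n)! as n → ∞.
((13n)!)^3/(39n)! ~ ((2π·13n)^(2/2) / sqrt(3)) · 3^(−3·13n)  →  0

Write N = 13n. Stirling: N! ~ sqrt(2π N)(N/e)^N and (3N)! ~ sqrt(2π·3N)·(3N/e)^(3N).
  (N!)^3/(3N)! ~ (2π N)^(3/2) (N/e)^(3N) / [sqrt(2π·3N) (3N/e)^(3N)]
     = (2π N)^(3/2) / sqrt(2π·3N) · (N/(3N))^(3N)
     = (2π N)^((3−1)/2) / sqrt(3) · 3^(−3N).
Since 3^3 > 1, the factor 3^(−3N) decays exponentially, so the ratio → 0. Substituting N = 13n gives the stated form.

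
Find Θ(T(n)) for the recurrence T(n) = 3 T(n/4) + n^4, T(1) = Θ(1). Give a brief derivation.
T(n) = Θ(n^4)

log_4 3 ≈ 0.792. f(n) = n^4 dominates n^(log_4 3) since 4 > 0.792, and the regularity condition a·f(n/b) = 3·(n/4)^4 = (3/256)·n^4 ≤ c·f(n) holds with c = 3/256 ≈ 0.0117 < 1. So this is Case 3: T(n) = Θ(f(n)) = Θ(n^4).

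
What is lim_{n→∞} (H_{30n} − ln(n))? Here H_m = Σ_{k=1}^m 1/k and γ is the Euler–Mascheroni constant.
lim = ln 30 + γ

By Euler-Maclaurin, H_m = ln m + γ + O(1/m). So
  H_{30n} − ln(n) = ln(30n) + γ − ln(n) + O(1/n)
                       = ln(30/1) + γ + O(1/n).
Hence the limit is ln(30/1) + γ.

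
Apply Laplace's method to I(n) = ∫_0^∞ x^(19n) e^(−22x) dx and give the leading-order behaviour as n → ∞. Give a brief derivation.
I(n) ~ (sqrt(2π·19n) / 22) · (19n/(22e))^(19n)

Write the integrand as exp(19n ln x − 22x) and set f(x) = 19n ln x − 22x. Then f'(x) = 19n/x − 22 = 0 at x* = 19n/22, and f''(x*) = −19n/x*^2 = −22^2/(19n). Laplace's method (interior maximum) gives
  I(n) ~ e^(f(x*)) · sqrt(2π / |f''(x*)|)
        = exp(19n ln(19n/22) − 19n) · sqrt(2π · 19n / 22^2)
        = (19n/22)^(19n) e^(−19n) · sqrt(2π·19n) / 22
        = (sqrt(2π·19n) / 22) · (19n/(22e))^(19n).
This matches Γ(19n+1)/22^(19n+1) with Stirling applied to Γ.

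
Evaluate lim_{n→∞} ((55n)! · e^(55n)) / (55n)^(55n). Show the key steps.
lim = ∞

Stirling: (55n)! ~ sqrt(2π·55n) · (55n/e)^(55n). Hence
  (55n)! · e^(55n) / (55n)^(55n) ~ sqrt(2π·55n) = sqrt(2π·55) · sqrt(n) → ∞.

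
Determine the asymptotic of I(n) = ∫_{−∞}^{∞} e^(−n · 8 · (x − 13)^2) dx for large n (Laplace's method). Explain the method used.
I(n) = sqrt(π/(8n))

Here φ(x) = 8 · (x − 13)^2 has its unique minimum at x* = 13 with φ(x*) = 0 and φ''(x*) = 16. Laplace's method gives
  I(n) ~ e^(−n φ(x*)) · sqrt(2π / (n · φ''(x*))) = sqrt(2π / (16n)) = sqrt(π/(8n)).
This is exact: substituting u = (x − 13)·sqrt(8n) gives I(n) = (1/sqrt(8n)) ∫_{−∞}^{∞} e^(−u^2) du = sqrt(π/(8n)).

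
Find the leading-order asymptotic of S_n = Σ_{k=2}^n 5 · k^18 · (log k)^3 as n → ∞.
S_n ~ 5 · n^19 · (log n)^3 / 19

By integral comparison, S_n = ∫_1^n 5 · x^18 · (log x)^3 dx + O(n^18 · (log n)^3). For the integral, the leading term of ∫_1^n x^18 (log x)^3 dx is n^19/19 · (log n)^3 (by repeated integration by parts; each step lowers the log-exponent and produces a relatively O(1/log n) correction). Hence S_n ~ 5 · n^19 · (log n)^3 / 19.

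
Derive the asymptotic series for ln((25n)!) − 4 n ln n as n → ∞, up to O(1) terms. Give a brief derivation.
ln((25n)!) − 4 n ln n = 21 n ln n + 25(ln 25 − 1) n + (1/2) ln(2π·25n) + O(1/n)

Stirling: ln((25n)!) = 25n ln(25n) − 25n + (1/2) ln(2π·25n) + O(1/n).
Expand 25n ln(25n) = 25n (ln n + ln 25) = 25n ln n + 25n ln 25.
Subtract 4n ln n: leading term is (25 − 4) n ln n = 21 n ln n. The next term is 25n ln 25 − 25n = 25(ln 25 − 1) n. Then the (1/2) ln(2π·25n) correction.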